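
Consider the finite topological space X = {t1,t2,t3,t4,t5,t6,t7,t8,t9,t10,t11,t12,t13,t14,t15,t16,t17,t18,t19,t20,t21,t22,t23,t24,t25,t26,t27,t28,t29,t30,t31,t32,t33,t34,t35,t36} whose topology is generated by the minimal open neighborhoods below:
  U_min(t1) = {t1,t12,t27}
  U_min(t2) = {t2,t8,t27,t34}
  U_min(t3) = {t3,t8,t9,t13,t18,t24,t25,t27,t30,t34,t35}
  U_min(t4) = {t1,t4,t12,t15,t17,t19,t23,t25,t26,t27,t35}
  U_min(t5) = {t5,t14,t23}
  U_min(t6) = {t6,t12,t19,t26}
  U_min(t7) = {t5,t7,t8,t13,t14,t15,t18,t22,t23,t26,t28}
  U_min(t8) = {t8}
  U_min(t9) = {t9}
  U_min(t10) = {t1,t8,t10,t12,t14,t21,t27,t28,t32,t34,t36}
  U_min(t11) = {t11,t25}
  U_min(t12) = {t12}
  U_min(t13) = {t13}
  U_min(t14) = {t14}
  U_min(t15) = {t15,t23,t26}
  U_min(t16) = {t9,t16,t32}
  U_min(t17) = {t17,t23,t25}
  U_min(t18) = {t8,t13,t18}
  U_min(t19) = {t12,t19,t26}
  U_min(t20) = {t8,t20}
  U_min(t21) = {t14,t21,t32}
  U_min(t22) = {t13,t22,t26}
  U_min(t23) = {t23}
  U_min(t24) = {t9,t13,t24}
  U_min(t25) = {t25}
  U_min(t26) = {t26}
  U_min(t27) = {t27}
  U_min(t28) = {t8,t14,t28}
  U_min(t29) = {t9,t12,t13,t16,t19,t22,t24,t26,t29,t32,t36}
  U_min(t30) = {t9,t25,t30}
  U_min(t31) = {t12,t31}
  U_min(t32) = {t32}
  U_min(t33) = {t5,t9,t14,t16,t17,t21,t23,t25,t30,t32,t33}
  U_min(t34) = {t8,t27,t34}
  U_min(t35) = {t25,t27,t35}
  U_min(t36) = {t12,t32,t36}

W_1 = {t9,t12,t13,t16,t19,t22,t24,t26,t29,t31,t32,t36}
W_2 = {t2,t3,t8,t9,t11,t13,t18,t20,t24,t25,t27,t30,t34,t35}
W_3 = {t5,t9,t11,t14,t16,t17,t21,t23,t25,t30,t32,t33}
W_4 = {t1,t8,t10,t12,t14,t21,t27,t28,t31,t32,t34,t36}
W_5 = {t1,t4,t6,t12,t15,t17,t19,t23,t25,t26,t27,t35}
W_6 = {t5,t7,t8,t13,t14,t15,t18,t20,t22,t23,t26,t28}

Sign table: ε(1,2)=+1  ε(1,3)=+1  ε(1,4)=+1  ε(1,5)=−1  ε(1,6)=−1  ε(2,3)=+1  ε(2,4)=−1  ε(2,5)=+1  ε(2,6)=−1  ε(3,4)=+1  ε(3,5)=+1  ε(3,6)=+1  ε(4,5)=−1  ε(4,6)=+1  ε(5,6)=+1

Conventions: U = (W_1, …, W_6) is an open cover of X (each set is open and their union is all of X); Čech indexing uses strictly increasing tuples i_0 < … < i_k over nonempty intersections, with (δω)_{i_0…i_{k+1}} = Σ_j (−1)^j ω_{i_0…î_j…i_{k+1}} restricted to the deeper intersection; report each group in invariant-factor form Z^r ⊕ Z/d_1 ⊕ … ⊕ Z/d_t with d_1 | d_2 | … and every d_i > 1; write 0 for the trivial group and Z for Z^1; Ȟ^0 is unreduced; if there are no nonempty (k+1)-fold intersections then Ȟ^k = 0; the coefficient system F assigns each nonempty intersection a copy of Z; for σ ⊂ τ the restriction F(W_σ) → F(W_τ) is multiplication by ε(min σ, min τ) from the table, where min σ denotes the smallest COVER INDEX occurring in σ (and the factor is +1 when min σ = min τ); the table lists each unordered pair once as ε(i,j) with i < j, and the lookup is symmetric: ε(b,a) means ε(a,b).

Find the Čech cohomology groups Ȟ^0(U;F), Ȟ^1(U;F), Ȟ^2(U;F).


Ȟ^0(U;F) ≅ 0; Ȟ^1(U;F) ≅ Z/2; Ȟ^2(U;F) ≅ Z

nerve of the cover:
  W12={t9,t13,t24} W13={t9,t16,t32} W14={t12,t31,t32,t36} W15={t12,t19,t26} W16={t13,t22,t26} W23={t9,t11,t25,t30} W24={t8,t27,t34} W25={t25,t27,t35} W26={t8,t13,t18,t20} W34={t14,t21,t32} W35={t17,t23,t25} W36={t5,t14,t23} W45={t1,t12,t27} W46={t8,t14,t28} W56={t15,t23,t26}
  W123={t9} W126={t13} W134={t32} W145={t12} W156={t26} W235={t25} W245={t27} W246={t8} W346={t14} W356={t23}
C dims 6,15,10; δ0: rk 6, SNF 1^5·2; δ1: rk 9, SNF 1^9
Ȟ^0 = (6 − 6) − 0 = 0, so Ȟ^0 ≅ 0
Ȟ^1 = (15 − 9) − 6 = 0 plus torsion [2], so Ȟ^1 ≅ Z/2
Ȟ^2 = (10 − 0) − 9 = 1, so Ȟ^2 ≅ Z


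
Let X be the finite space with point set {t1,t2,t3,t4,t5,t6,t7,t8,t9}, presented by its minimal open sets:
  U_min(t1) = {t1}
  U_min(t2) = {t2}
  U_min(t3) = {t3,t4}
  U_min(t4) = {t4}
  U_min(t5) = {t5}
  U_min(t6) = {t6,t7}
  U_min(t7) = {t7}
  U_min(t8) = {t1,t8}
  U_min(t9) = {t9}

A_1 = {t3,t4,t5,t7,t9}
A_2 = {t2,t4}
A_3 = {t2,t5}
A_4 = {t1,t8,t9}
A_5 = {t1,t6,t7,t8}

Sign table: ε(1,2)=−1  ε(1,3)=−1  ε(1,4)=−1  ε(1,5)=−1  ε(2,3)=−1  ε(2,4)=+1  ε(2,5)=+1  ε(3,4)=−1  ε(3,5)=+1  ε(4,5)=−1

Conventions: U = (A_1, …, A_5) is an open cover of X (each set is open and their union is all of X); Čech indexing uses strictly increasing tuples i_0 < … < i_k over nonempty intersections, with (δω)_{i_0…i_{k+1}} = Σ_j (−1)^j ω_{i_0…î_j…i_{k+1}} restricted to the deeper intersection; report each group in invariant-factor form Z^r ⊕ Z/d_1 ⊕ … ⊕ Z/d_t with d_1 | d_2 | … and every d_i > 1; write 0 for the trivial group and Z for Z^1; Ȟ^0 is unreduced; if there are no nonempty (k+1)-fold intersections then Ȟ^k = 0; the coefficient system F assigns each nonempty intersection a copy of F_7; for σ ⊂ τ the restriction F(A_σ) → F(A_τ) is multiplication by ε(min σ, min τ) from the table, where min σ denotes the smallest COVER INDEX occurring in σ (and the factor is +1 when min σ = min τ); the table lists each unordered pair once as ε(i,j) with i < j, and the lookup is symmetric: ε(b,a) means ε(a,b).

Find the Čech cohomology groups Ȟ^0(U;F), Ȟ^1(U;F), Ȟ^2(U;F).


Ȟ^0(U;F) ≅ 0,  Ȟ^1(U;F) ≅ Z/7,  Ȟ^2(U;F) ≅ 0

nerve of the cover:
  A12={t4} A13={t5} A14={t9} A15={t7} A23={t2} A45={t1,t8}
C dims 5,6; δ0: rk_F7 5
Ȟ^0 = (5 − 5) − 0 = 0, so Ȟ^0 ≅ 0
Ȟ^1 = (6 − 0) − 5 = 1, so Ȟ^1 ≅ Z/7
Ȟ^2 = (0 − 0) − 0 = 0, so Ȟ^2 ≅ 0


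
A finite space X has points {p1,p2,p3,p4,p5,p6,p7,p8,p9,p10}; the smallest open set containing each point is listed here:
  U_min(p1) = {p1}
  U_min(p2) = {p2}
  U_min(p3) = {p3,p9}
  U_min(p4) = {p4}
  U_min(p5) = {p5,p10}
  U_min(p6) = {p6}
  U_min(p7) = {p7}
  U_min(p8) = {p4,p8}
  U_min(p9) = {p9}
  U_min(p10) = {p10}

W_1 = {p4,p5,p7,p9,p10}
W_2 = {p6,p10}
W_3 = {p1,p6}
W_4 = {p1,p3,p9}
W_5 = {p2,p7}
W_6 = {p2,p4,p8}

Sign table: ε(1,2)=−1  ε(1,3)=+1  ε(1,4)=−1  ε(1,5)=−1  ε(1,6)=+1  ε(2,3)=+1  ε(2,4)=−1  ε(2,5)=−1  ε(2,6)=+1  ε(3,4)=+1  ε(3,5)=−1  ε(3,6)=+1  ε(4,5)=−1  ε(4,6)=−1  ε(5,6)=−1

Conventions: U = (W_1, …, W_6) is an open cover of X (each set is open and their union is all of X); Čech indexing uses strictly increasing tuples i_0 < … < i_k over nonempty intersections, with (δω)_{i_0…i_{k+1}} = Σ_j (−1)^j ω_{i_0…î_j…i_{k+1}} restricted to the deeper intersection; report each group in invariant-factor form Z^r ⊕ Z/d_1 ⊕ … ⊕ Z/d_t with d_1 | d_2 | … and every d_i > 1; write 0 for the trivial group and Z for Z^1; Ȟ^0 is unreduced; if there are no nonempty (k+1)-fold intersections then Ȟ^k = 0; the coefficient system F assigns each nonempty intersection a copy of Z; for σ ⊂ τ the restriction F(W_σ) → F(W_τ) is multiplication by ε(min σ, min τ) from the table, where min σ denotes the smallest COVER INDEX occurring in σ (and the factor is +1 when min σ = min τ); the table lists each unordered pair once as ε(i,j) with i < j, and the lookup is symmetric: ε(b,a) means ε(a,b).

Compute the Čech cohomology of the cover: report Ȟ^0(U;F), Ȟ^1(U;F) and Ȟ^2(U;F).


Ȟ^0(U;F) ≅ Z; Ȟ^1(U;F) ≅ Z^2; Ȟ^2(U;F) ≅ 0

cover nerve:
  W12={p10} W14={p9} W15={p7} W16={p4} W23={p6} W34={p1} W56={p2}
C dims 6,7; δ0: rk 5, SNF 1^5
Ȟ^0: (6−5)−0=1 ⇒ Z
Ȟ^1: (7−0)−5=2 ⇒ Z^2
Ȟ^2: (0−0)−0=0 ⇒ 0


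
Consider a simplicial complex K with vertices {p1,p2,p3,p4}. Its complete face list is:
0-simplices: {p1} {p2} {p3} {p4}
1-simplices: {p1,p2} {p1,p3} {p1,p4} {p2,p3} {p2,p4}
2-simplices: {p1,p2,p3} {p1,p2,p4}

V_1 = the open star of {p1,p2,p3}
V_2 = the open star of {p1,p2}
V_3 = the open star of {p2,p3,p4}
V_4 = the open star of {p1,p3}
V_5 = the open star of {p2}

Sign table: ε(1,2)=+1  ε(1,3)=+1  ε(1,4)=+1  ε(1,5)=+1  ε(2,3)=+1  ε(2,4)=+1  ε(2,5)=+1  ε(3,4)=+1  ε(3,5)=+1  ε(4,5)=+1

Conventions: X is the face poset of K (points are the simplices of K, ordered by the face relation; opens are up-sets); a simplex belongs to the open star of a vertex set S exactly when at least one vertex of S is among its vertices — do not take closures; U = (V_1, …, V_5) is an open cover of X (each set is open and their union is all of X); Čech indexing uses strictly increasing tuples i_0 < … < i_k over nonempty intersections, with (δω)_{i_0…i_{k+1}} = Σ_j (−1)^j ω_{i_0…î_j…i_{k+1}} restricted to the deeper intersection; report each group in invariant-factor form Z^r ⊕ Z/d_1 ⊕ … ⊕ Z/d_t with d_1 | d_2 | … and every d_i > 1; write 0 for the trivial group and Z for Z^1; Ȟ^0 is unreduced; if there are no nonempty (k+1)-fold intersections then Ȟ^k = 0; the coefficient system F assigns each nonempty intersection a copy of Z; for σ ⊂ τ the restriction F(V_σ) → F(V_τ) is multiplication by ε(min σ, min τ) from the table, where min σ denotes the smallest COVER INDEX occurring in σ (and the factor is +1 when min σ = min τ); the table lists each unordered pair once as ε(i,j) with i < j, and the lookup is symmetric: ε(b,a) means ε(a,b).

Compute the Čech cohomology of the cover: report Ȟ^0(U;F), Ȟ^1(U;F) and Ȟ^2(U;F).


Ȟ^0 ≅ Z, Ȟ^1 ≅ 0, Ȟ^2 ≅ 0

nonempty overlaps:
  V1={{p1},{p2},{p3},{p1,p2},{p1,p3},{p1,p4},{p2,p3},{p2,p4},{p1,p2,p3},{p1,p2,p4}} V2={{p1},{p2},{p1,p2},{p1,p3},{p1,p4},{p2,p3},{p2,p4},{p1,p2,p3},{p1,p2,p4}} V3={{p2},{p3},{p4},{p1,p2},{p1,p3},{p1,p4},{p2,p3},{p2,p4},{p1,p2,p3},{p1,p2,p4}} V4={{p1},{p3},{p1,p2},{p1,p3},{p1,p4},{p2,p3},{p1,p2,p3},{p1,p2,p4}} V5={{p2},{p1,p2},{p2,p3},{p2,p4},{p1,p2,p3},{p1,p2,p4}}
  V12={{p1},{p2},{p1,p2},{p1,p3},{p1,p4},{p2,p3},{p2,p4},{p1,p2,p3},{p1,p2,p4}} V13={{p2},{p3},{p1,p2},{p1,p3},{p1,p4},{p2,p3},{p2,p4},{p1,p2,p3},{p1,p2,p4}} V14={{p1},{p3},{p1,p2},{p1,p3},{p1,p4},{p2,p3},{p1,p2,p3},{p1,p2,p4}} V15={{p2},{p1,p2},{p2,p3},{p2,p4},{p1,p2,p3},{p1,p2,p4}} V23={{p2},{p1,p2},{p1,p3},{p1,p4},{p2,p3},{p2,p4},{p1,p2,p3},{p1,p2,p4}} V24={{p1},{p1,p2},{p1,p3},{p1,p4},{p2,p3},{p1,p2,p3},{p1,p2,p4}} V25={{p2},{p1,p2},{p2,p3},{p2,p4},{p1,p2,p3},{p1,p2,p4}} V34={{p3},{p1,p2},{p1,p3},{p1,p4},{p2,p3},{p1,p2,p3},{p1,p2,p4}} V35={{p2},{p1,p2},{p2,p3},{p2,p4},{p1,p2,p3},{p1,p2,p4}} V45={{p1,p2},{p2,p3},{p1,p2,p3},{p1,p2,p4}}
  V123={{p2},{p1,p2},{p1,p3},{p1,p4},{p2,p3},{p2,p4},{p1,p2,p3},{p1,p2,p4}} V124={{p1},{p1,p2},{p1,p3},{p1,p4},{p2,p3},{p1,p2,p3},{p1,p2,p4}} V125={{p2},{p1,p2},{p2,p3},{p2,p4},{p1,p2,p3},{p1,p2,p4}} V134={{p3},{p1,p2},{p1,p3},{p1,p4},{p2,p3},{p1,p2,p3},{p1,p2,p4}} V135={{p2},{p1,p2},{p2,p3},{p2,p4},{p1,p2,p3},{p1,p2,p4}} V145={{p1,p2},{p2,p3},{p1,p2,p3},{p1,p2,p4}} V234={{p1,p2},{p1,p3},{p1,p4},{p2,p3},{p1,p2,p3},{p1,p2,p4}} V235={{p2},{p1,p2},{p2,p3},{p2,p4},{p1,p2,p3},{p1,p2,p4}} V245={{p1,p2},{p2,p3},{p1,p2,p3},{p1,p2,p4}} V345={{p1,p2},{p2,p3},{p1,p2,p3},{p1,p2,p4}}
  V1234={{p1,p2},{p1,p3},{p1,p4},{p2,p3},{p1,p2,p3},{p1,p2,p4}} V1235={{p2},{p1,p2},{p2,p3},{p2,p4},{p1,p2,p3},{p1,p2,p4}} V1245={{p1,p2},{p2,p3},{p1,p2,p3},{p1,p2,p4}} V1345={{p1,p2},{p2,p3},{p1,p2,p3},{p1,p2,p4}} V2345={{p1,p2},{p2,p3},{p1,p2,p3},{p1,p2,p4}}
  V12345={{p1,p2},{p2,p3},{p1,p2,p3},{p1,p2,p4}}
C dims 5,10,10,5; δ0: rk 4, SNF 1^4; δ1: rk 6, SNF 1^6; δ2: rk 4, SNF 1^4
degree 0: 5−4−0 = 1 → Ȟ^0 ≅ Z
degree 1: 10−6−4 = 0 → Ȟ^1 ≅ 0
degree 2: 10−4−6 = 0 → Ȟ^2 ≅ 0


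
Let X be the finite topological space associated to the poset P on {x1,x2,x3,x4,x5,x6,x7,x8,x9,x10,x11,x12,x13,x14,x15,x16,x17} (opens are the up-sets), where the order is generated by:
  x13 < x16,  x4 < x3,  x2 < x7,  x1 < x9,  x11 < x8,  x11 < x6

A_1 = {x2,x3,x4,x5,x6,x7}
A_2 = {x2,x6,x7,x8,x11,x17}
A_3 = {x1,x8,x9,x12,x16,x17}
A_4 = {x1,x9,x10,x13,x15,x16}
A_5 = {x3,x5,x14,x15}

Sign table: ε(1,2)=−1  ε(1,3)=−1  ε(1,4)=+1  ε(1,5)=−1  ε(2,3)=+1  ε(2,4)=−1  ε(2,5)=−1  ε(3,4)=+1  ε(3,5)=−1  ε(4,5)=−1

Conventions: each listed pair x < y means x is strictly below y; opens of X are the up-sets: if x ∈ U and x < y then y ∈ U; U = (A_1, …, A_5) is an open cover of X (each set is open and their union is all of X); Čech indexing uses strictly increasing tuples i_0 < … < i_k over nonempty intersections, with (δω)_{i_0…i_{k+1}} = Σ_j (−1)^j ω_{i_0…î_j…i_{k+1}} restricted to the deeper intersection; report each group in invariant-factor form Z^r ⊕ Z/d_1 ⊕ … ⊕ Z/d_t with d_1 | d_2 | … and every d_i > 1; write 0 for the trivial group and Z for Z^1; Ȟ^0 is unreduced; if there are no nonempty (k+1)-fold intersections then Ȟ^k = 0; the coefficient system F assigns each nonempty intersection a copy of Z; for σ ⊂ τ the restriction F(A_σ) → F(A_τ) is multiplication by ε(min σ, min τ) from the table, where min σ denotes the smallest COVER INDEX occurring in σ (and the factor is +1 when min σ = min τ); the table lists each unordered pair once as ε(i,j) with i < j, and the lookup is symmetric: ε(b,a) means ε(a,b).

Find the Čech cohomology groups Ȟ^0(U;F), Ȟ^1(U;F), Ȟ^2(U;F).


nerve simplices:
  A12={x2,x6,x7} A15={x3,x5} A23={x8,x17} A34={x1,x9,x16} A45={x15}
C dims 5,5; δ0: rk 5, SNF 1^4·2
degree 0: 5−5−0 = 0 → Ȟ^0 ≅ 0
degree 1: 5−0−5 = 0 plus torsion [2] → Ȟ^1 ≅ Z/2
degree 2: 0−0−0 = 0 → Ȟ^2 ≅ 0

Ȟ^0 ≅ 0; Ȟ^1 ≅ Z/2; Ȟ^2 ≅ 0


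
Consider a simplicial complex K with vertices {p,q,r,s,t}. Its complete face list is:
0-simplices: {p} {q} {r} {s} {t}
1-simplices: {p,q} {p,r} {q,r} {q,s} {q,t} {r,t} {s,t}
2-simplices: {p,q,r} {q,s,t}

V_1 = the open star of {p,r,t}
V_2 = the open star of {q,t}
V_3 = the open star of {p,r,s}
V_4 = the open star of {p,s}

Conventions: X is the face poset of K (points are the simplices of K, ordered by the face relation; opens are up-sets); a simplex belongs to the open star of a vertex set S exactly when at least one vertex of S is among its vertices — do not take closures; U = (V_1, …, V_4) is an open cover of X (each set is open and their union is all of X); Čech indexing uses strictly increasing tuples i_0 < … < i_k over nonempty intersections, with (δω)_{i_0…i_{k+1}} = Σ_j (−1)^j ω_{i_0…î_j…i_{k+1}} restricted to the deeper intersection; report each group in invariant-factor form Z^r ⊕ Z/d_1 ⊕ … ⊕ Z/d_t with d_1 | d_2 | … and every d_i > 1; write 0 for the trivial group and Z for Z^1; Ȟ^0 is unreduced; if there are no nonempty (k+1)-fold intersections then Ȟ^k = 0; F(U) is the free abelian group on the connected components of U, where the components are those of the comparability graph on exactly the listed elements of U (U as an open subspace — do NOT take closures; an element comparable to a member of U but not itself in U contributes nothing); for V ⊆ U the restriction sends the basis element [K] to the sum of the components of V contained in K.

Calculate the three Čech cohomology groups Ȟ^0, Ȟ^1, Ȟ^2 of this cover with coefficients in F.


intersection data:
  V1={{p},{r},{t},{p,q},{p,r},{q,r},{q,t},{r,t},{s,t},{p,q,r},{q,s,t}} V2={{q},{t},{p,q},{q,r},{q,s},{q,t},{r,t},{s,t},{p,q,r},{q,s,t}} V3={{p},{r},{s},{p,q},{p,r},{q,r},{q,s},{r,t},{s,t},{p,q,r},{q,s,t}} V4={{p},{s},{p,q},{p,r},{q,s},{s,t},{p,q,r},{q,s,t}}
  V12={{t},{p,q},{q,r},{q,t},{r,t},{s,t},{p,q,r},{q,s,t}} V13={{p},{r},{p,q},{p,r},{q,r},{r,t},{s,t},{p,q,r},{q,s,t}} V14={{p},{p,q},{p,r},{s,t},{p,q,r},{q,s,t}} V23={{p,q},{q,r},{q,s},{r,t},{s,t},{p,q,r},{q,s,t}} V24={{p,q},{q,s},{s,t},{p,q,r},{q,s,t}} V34={{p},{s},{p,q},{p,r},{q,s},{s,t},{p,q,r},{q,s,t}}
  V123={{p,q},{q,r},{r,t},{s,t},{p,q,r},{q,s,t}} V124={{p,q},{s,t},{p,q,r},{q,s,t}} V134={{p},{p,q},{p,r},{s,t},{p,q,r},{q,s,t}} V234={{p,q},{q,s},{s,t},{p,q,r},{q,s,t}}
  V1234={{p,q},{s,t},{p,q,r},{q,s,t}}
components per intersection:
  V1: {{p},{r},{t},{p,q},{p,r},{q,r},{q,t},{r,t},{s,t},{p,q,r},{q,s,t}}
  V2: {{q},{t},{p,q},{q,r},{q,s},{q,t},{r,t},{s,t},{p,q,r},{q,s,t}}
  V3: {{p},{r},{p,q},{p,r},{q,r},{r,t},{p,q,r}} {{s},{q,s},{s,t},{q,s,t}}
  V4: {{p},{p,q},{p,r},{p,q,r}} {{s},{q,s},{s,t},{q,s,t}}
  V12: {{t},{q,t},{r,t},{s,t},{q,s,t}} {{p,q},{q,r},{p,q,r}}
  V13: {{p},{r},{p,q},{p,r},{q,r},{r,t},{p,q,r}} {{s,t},{q,s,t}}
  V14: {{p},{p,q},{p,r},{p,q,r}} {{s,t},{q,s,t}}
  V23: {{p,q},{q,r},{p,q,r}} {{q,s},{s,t},{q,s,t}} {{r,t}}
  V24: {{p,q},{p,q,r}} {{q,s},{s,t},{q,s,t}}
  V34: {{p},{p,q},{p,r},{p,q,r}} {{s},{q,s},{s,t},{q,s,t}}
  V123: {{p,q},{q,r},{p,q,r}} {{r,t}} {{s,t},{q,s,t}}
  V124: {{p,q},{p,q,r}} {{s,t},{q,s,t}}
  V134: {{p},{p,q},{p,r},{p,q,r}} {{s,t},{q,s,t}}
  V234: {{p,q},{p,q,r}} {{q,s},{s,t},{q,s,t}}
  V1234: {{p,q},{p,q,r}} {{s,t},{q,s,t}}
C dims 6,13,9,2; δ0: rk 5, SNF 1^5; δ1: rk 7, SNF 1^7; δ2: rk 2, SNF 1^2
Ȟ^0 = (6 − 5) − 0 = 1, so Ȟ^0 ≅ Z
Ȟ^1 = (13 − 7) − 5 = 1, so Ȟ^1 ≅ Z
Ȟ^2 = (9 − 2) − 7 = 0, so Ȟ^2 ≅ 0

Ȟ^0 ≅ Z; Ȟ^1 ≅ Z; Ȟ^2 ≅ 0


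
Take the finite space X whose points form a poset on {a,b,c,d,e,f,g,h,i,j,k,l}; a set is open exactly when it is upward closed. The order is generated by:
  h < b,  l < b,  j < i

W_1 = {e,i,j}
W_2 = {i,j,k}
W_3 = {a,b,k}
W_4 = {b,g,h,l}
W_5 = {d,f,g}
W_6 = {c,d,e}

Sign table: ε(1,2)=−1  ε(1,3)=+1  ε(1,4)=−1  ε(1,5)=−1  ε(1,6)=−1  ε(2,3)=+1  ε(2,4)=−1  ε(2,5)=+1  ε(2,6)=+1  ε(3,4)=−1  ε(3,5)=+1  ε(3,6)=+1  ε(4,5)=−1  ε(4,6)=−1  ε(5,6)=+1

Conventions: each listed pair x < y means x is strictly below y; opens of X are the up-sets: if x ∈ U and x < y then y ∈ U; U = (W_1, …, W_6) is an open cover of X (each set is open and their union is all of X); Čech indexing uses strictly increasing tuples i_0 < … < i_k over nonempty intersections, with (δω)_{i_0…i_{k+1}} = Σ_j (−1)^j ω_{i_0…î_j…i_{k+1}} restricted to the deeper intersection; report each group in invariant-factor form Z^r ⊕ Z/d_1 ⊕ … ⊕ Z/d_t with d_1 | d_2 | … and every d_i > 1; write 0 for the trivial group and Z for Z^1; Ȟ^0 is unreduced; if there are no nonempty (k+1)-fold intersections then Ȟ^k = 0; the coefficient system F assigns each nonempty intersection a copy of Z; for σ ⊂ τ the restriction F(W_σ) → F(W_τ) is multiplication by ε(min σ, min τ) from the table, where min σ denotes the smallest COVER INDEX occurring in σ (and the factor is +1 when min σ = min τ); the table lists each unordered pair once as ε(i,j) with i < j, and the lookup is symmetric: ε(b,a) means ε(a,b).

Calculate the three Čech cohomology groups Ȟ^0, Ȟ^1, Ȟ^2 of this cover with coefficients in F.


Ȟ^0 ≅ Z,  Ȟ^1 ≅ Z,  Ȟ^2 ≅ 0

nerve of the cover:
  W12={i,j} W16={e} W23={k} W34={b} W45={g} W56={d}
C dims 6,6; δ0: rk 5, SNF 1^5
Ȟ^0 = (6 − 5) − 0 = 1, so Ȟ^0 ≅ Z
Ȟ^1 = (6 − 0) − 5 = 1, so Ȟ^1 ≅ Z
Ȟ^2 = (0 − 0) − 0 = 0, so Ȟ^2 ≅ 0


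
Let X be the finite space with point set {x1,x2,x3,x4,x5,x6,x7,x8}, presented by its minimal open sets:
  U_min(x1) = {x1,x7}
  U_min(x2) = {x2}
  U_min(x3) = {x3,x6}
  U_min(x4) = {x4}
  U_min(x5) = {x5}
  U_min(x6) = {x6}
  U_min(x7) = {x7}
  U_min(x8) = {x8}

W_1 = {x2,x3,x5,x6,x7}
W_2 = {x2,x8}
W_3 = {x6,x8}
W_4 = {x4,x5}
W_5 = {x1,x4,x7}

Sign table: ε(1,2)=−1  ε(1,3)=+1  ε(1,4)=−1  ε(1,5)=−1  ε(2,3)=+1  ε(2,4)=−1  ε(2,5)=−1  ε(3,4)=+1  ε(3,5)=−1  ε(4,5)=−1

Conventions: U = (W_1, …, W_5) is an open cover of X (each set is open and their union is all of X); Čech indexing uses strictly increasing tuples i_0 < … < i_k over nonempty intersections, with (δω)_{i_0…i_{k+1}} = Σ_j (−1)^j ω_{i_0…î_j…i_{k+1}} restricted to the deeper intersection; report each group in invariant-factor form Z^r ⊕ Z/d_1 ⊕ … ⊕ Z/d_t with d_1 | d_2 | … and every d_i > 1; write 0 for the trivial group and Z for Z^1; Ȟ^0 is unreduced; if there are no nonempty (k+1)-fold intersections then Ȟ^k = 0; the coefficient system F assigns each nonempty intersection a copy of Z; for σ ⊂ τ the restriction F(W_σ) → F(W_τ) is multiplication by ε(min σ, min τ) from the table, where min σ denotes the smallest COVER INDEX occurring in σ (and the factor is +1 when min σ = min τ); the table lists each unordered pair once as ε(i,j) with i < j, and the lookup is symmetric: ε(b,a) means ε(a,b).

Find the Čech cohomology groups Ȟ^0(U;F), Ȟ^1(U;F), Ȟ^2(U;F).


nerve simplices:
  W12={x2} W13={x6} W14={x5} W15={x7} W23={x8} W45={x4}
C dims 5,6; δ0: rk 5, SNF 1^4·2
degree 0: 5−5−0 = 0 → Ȟ^0 ≅ 0
degree 1: 6−0−5 = 1 plus torsion [2] → Ȟ^1 ≅ Z ⊕ Z/2
degree 2: 0−0−0 = 0 → Ȟ^2 ≅ 0

Ȟ^0 = 0, Ȟ^1 = Z ⊕ Z/2, Ȟ^2 = 0


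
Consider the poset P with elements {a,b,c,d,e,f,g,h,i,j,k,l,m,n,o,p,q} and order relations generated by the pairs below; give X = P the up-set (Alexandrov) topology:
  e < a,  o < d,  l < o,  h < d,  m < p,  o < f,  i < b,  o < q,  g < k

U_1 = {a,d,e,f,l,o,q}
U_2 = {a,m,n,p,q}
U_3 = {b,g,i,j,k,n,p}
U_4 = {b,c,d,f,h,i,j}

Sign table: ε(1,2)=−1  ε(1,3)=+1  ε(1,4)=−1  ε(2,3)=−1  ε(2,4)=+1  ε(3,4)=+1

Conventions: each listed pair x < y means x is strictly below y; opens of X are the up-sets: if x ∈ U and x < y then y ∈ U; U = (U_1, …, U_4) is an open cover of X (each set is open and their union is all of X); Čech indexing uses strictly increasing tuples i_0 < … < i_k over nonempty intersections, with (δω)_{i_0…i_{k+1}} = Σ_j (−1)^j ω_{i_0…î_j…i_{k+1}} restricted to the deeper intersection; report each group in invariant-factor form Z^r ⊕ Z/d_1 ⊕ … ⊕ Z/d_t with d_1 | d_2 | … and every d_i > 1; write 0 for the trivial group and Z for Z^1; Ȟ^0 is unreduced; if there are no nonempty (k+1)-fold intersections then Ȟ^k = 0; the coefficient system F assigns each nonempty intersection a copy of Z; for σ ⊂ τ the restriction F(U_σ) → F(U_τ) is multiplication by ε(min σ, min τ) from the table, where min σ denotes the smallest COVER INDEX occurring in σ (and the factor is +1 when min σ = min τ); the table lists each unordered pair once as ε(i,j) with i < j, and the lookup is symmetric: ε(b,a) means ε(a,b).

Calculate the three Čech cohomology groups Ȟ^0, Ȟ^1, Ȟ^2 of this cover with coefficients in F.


cover nerve:
  U12={a,q} U14={d,f} U23={n,p} U34={b,i,j}
C dims 4,4; δ0: rk 4, SNF 1^3·2
Ȟ^0: (4−4)−0=0 ⇒ 0
Ȟ^1: (4−0)−4=0 plus torsion [2] ⇒ Z/2
Ȟ^2: (0−0)−0=0 ⇒ 0

Ȟ^0 ≅ 0,  Ȟ^1 ≅ Z/2,  Ȟ^2 ≅ 0


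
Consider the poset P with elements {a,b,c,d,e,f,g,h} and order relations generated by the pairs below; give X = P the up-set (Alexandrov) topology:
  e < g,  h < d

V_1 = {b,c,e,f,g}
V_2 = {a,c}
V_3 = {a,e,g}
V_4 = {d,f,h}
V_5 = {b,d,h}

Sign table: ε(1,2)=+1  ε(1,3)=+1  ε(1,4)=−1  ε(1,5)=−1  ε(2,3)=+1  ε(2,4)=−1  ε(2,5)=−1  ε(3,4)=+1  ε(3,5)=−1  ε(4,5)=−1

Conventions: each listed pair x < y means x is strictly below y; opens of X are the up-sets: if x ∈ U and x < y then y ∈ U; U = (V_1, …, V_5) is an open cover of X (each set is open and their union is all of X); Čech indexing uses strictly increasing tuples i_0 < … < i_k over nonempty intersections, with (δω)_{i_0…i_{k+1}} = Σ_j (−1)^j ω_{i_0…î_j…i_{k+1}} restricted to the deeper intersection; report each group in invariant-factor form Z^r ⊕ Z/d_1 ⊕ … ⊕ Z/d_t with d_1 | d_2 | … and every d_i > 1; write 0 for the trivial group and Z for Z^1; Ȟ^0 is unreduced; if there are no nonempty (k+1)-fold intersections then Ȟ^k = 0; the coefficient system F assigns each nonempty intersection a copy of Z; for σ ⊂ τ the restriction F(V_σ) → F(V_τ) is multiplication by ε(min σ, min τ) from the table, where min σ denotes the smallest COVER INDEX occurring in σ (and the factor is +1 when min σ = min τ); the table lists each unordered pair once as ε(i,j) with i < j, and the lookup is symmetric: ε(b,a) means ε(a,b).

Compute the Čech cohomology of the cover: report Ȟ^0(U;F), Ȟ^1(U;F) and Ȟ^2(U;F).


nonempty intersections:
  V12={c} V13={e,g} V14={f} V15={b} V23={a} V45={d,h}
C dims 5,6; δ0: rk 5, SNF 1^4·2
Ȟ^0: (5−5)−0=0 ⇒ 0
Ȟ^1: (6−0)−5=1 plus torsion [2] ⇒ Z ⊕ Z/2
Ȟ^2: (0−0)−0=0 ⇒ 0

Ȟ^0 ≅ 0,  Ȟ^1 ≅ Z ⊕ Z/2,  Ȟ^2 ≅ 0


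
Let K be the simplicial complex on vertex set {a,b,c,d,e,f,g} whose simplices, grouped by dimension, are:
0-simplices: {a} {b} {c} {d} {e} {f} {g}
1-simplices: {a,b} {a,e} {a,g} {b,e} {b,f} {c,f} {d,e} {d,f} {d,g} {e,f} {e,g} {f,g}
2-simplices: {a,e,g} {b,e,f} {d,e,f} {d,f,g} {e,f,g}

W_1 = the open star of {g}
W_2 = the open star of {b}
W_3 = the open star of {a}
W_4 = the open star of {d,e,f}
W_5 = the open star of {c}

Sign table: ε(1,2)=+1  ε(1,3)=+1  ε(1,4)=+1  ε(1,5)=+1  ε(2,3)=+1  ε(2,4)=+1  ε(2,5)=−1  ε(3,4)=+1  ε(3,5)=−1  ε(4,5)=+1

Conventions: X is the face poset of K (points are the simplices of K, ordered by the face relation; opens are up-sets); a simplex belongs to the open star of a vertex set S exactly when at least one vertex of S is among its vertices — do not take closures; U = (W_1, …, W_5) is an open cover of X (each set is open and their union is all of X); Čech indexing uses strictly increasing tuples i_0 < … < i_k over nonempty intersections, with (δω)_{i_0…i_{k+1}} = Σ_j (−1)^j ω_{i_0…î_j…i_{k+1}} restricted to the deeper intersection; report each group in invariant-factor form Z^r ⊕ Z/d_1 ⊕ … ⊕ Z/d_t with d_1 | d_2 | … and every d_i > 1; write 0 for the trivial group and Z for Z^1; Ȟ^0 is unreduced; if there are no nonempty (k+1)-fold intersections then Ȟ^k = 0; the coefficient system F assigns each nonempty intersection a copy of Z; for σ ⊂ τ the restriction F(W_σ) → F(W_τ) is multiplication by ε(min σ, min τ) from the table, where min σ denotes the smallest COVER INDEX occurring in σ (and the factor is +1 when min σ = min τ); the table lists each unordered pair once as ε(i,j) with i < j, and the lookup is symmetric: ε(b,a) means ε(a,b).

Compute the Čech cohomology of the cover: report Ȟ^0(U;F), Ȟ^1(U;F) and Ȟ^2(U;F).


Ȟ^0(U;F) ≅ Z,  Ȟ^1(U;F) ≅ Z,  Ȟ^2(U;F) ≅ 0

cover nerve:
  W1={{g},{a,g},{d,g},{e,g},{f,g},{a,e,g},{d,f,g},{e,f,g}} W2={{b},{a,b},{b,e},{b,f},{b,e,f}} W3={{a},{a,b},{a,e},{a,g},{a,e,g}} W4={{d},{e},{f},{a,e},{b,e},{b,f},{c,f},{d,e},{d,f},{d,g},{e,f},{e,g},{f,g},{a,e,g},{b,e,f},{d,e,f},{d,f,g},{e,f,g}} W5={{c},{c,f}}
  W13={{a,g},{a,e,g}} W14={{d,g},{e,g},{f,g},{a,e,g},{d,f,g},{e,f,g}} W23={{a,b}} W24={{b,e},{b,f},{b,e,f}} W34={{a,e},{a,e,g}} W45={{c,f}}
  W134={{a,e,g}}
C dims 5,6,1; δ0: rk 4, SNF 1^4; δ1: rk 1, SNF 1^1
Ȟ^0: (5−4)−0=1 ⇒ Z
Ȟ^1: (6−1)−4=1 ⇒ Z
Ȟ^2: (1−0)−1=0 ⇒ 0


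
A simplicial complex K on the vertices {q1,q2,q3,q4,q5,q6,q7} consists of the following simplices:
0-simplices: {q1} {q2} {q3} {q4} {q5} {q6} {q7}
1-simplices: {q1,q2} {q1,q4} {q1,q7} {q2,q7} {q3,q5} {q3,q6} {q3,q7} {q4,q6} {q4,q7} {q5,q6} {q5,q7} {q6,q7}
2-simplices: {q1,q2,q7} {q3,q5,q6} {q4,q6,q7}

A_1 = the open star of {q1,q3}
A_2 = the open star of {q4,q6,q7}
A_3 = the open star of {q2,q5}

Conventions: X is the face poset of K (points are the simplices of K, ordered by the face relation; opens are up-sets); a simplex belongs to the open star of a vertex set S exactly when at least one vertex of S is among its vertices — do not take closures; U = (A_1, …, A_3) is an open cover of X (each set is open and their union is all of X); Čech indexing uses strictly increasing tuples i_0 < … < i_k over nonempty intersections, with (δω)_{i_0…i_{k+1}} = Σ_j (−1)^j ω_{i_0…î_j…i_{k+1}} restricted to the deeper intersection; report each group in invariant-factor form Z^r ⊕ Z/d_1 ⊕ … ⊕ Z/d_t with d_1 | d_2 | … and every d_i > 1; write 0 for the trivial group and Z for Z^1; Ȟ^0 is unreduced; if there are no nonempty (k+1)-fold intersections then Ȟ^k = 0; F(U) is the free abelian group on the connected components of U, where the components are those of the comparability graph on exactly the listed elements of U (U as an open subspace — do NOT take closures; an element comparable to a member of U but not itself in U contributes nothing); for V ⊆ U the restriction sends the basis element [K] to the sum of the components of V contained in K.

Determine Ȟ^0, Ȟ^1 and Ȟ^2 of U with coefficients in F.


Ȟ^0 ≅ Z,  Ȟ^1 ≅ Z^3,  Ȟ^2 ≅ 0

nonempty overlaps:
  A1={{q1},{q3},{q1,q2},{q1,q4},{q1,q7},{q3,q5},{q3,q6},{q3,q7},{q1,q2,q7},{q3,q5,q6}} A2={{q4},{q6},{q7},{q1,q4},{q1,q7},{q2,q7},{q3,q6},{q3,q7},{q4,q6},{q4,q7},{q5,q6},{q5,q7},{q6,q7},{q1,q2,q7},{q3,q5,q6},{q4,q6,q7}} A3={{q2},{q5},{q1,q2},{q2,q7},{q3,q5},{q5,q6},{q5,q7},{q1,q2,q7},{q3,q5,q6}}
  A12={{q1,q4},{q1,q7},{q3,q6},{q3,q7},{q1,q2,q7},{q3,q5,q6}} A13={{q1,q2},{q3,q5},{q1,q2,q7},{q3,q5,q6}} A23={{q2,q7},{q5,q6},{q5,q7},{q1,q2,q7},{q3,q5,q6}}
  A123={{q1,q2,q7},{q3,q5,q6}}
components per intersection:
  A1: {{q1},{q1,q2},{q1,q4},{q1,q7},{q1,q2,q7}} {{q3},{q3,q5},{q3,q6},{q3,q7},{q3,q5,q6}}
  A2: {{q4},{q6},{q7},{q1,q4},{q1,q7},{q2,q7},{q3,q6},{q3,q7},{q4,q6},{q4,q7},{q5,q6},{q5,q7},{q6,q7},{q1,q2,q7},{q3,q5,q6},{q4,q6,q7}}
  A3: {{q2},{q1,q2},{q2,q7},{q1,q2,q7}} {{q5},{q3,q5},{q5,q6},{q5,q7},{q3,q5,q6}}
  A12: {{q1,q4}} {{q1,q7},{q1,q2,q7}} {{q3,q6},{q3,q5,q6}} {{q3,q7}}
  A13: {{q1,q2},{q1,q2,q7}} {{q3,q5},{q3,q5,q6}}
  A23: {{q2,q7},{q1,q2,q7}} {{q5,q6},{q3,q5,q6}} {{q5,q7}}
  A123: {{q1,q2,q7}} {{q3,q5,q6}}
C dims 5,9,2; δ0: rk 4, SNF 1^4; δ1: rk 2, SNF 1^2
degree 0: 5−4−0 = 1 → Ȟ^0 ≅ Z
degree 1: 9−2−4 = 3 → Ȟ^1 ≅ Z^3
degree 2: 2−0−2 = 0 → Ȟ^2 ≅ 0


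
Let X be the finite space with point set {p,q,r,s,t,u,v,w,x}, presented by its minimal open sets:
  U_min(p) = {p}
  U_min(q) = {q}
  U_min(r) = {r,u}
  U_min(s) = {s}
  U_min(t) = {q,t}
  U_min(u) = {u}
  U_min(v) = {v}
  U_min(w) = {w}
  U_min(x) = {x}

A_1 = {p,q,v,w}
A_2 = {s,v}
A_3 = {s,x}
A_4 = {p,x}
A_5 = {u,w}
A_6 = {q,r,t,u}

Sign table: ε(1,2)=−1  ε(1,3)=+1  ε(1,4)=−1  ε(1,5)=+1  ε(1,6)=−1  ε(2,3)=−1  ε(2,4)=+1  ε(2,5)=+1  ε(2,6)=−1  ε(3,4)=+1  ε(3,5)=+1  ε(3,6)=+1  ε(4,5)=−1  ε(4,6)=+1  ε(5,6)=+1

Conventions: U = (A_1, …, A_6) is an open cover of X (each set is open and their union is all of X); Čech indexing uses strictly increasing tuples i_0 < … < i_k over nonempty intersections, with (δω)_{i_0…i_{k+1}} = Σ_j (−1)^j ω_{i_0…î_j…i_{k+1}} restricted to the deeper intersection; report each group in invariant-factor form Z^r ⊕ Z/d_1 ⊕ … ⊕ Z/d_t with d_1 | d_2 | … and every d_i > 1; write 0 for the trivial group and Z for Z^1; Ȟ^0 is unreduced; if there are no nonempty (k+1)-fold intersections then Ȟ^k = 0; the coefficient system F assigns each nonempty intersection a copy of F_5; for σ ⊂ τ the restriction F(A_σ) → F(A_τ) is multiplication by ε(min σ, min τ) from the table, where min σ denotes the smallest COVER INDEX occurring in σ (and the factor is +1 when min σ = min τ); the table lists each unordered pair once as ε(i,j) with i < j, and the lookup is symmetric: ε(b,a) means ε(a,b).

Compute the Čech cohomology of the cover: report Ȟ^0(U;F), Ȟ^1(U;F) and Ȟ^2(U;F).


Ȟ^0 = 0,  Ȟ^1 = Z/5,  Ȟ^2 = 0

nerve of the cover:
  A12={v} A14={p} A15={w} A16={q} A23={s} A34={x} A56={u}
C dims 6,7; δ0: rk_F5 6
Ȟ^0 = (6 − 6) − 0 = 0, so Ȟ^0 ≅ 0
Ȟ^1 = (7 − 0) − 6 = 1, so Ȟ^1 ≅ Z/5
Ȟ^2 = (0 − 0) − 0 = 0, so Ȟ^2 ≅ 0


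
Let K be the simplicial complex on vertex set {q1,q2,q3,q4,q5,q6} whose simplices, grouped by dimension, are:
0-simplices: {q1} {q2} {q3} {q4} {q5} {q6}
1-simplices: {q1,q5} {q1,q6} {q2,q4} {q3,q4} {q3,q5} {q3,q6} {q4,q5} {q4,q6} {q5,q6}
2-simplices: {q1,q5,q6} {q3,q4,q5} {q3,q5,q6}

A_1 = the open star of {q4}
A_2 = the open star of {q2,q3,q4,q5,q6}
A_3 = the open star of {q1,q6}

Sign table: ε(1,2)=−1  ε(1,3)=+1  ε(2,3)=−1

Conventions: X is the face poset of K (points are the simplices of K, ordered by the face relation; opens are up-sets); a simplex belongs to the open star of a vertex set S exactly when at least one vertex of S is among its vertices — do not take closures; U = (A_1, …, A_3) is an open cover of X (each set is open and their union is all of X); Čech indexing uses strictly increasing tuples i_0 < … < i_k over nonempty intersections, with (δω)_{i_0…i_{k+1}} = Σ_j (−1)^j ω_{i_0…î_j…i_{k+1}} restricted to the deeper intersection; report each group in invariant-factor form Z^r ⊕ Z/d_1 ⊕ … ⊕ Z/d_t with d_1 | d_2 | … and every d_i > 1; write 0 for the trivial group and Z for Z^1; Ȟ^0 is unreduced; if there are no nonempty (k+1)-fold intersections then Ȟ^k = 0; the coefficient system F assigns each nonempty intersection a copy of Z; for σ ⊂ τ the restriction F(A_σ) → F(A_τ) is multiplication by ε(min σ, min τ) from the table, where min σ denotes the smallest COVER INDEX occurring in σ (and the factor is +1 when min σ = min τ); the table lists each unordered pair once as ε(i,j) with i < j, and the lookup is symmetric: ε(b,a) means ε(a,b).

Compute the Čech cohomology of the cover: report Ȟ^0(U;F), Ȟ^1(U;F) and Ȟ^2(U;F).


nonempty intersections:
  A1={{q4},{q2,q4},{q3,q4},{q4,q5},{q4,q6},{q3,q4,q5}} A2={{q2},{q3},{q4},{q5},{q6},{q1,q5},{q1,q6},{q2,q4},{q3,q4},{q3,q5},{q3,q6},{q4,q5},{q4,q6},{q5,q6},{q1,q5,q6},{q3,q4,q5},{q3,q5,q6}} A3={{q1},{q6},{q1,q5},{q1,q6},{q3,q6},{q4,q6},{q5,q6},{q1,q5,q6},{q3,q5,q6}}
  A12={{q4},{q2,q4},{q3,q4},{q4,q5},{q4,q6},{q3,q4,q5}} A13={{q4,q6}} A23={{q6},{q1,q5},{q1,q6},{q3,q6},{q4,q6},{q5,q6},{q1,q5,q6},{q3,q5,q6}}
  A123={{q4,q6}}
C dims 3,3,1; δ0: rk 2, SNF 1^2; δ1: rk 1, SNF 1^1
Ȟ^0: (3−2)−0=1 ⇒ Z
Ȟ^1: (3−1)−2=0 ⇒ 0
Ȟ^2: (1−0)−1=0 ⇒ 0

Ȟ^0 = Z; Ȟ^1 = 0; Ȟ^2 = 0


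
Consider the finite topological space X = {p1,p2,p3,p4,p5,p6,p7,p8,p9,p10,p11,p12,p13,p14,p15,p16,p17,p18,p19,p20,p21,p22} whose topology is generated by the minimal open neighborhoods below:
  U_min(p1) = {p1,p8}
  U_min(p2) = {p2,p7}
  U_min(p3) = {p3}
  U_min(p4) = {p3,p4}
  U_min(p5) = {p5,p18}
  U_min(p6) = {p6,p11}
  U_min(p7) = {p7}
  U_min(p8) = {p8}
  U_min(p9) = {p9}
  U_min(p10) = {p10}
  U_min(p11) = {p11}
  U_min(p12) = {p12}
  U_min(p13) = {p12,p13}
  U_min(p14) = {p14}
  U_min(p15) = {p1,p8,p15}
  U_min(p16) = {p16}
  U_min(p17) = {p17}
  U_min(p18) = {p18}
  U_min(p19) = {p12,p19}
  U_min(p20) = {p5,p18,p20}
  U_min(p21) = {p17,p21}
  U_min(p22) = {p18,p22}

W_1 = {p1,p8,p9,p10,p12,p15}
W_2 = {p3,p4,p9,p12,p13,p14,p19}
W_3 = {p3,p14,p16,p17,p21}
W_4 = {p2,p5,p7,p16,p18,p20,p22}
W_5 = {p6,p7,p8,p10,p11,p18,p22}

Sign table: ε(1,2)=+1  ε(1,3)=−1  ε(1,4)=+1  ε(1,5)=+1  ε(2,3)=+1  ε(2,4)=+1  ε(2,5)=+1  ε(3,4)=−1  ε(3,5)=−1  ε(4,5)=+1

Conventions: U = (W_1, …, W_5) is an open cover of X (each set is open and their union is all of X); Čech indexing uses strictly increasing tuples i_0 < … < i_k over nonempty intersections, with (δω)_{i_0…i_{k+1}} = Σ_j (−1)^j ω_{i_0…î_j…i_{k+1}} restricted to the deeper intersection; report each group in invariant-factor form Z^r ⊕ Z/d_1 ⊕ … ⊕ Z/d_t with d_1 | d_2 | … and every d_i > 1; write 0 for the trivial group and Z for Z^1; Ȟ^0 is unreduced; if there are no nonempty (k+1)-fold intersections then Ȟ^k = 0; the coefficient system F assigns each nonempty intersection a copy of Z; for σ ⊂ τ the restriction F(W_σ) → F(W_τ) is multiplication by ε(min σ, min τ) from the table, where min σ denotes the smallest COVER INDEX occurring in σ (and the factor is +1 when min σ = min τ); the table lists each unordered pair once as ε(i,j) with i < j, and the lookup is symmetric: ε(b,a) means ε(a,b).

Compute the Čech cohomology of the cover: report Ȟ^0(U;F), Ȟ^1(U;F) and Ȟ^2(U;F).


nerve of the cover:
  W12={p9,p12} W15={p8,p10} W23={p3,p14} W34={p16} W45={p7,p18,p22}
C dims 5,5; δ0: rk 5, SNF 1^4·2
Ȟ^0 = (5 − 5) − 0 = 0, so Ȟ^0 ≅ 0
Ȟ^1 = (5 − 0) − 5 = 0 plus torsion [2], so Ȟ^1 ≅ Z/2
Ȟ^2 = (0 − 0) − 0 = 0, so Ȟ^2 ≅ 0

Ȟ^0(U;F) ≅ 0, Ȟ^1(U;F) ≅ Z/2 and Ȟ^2(U;F) ≅ 0


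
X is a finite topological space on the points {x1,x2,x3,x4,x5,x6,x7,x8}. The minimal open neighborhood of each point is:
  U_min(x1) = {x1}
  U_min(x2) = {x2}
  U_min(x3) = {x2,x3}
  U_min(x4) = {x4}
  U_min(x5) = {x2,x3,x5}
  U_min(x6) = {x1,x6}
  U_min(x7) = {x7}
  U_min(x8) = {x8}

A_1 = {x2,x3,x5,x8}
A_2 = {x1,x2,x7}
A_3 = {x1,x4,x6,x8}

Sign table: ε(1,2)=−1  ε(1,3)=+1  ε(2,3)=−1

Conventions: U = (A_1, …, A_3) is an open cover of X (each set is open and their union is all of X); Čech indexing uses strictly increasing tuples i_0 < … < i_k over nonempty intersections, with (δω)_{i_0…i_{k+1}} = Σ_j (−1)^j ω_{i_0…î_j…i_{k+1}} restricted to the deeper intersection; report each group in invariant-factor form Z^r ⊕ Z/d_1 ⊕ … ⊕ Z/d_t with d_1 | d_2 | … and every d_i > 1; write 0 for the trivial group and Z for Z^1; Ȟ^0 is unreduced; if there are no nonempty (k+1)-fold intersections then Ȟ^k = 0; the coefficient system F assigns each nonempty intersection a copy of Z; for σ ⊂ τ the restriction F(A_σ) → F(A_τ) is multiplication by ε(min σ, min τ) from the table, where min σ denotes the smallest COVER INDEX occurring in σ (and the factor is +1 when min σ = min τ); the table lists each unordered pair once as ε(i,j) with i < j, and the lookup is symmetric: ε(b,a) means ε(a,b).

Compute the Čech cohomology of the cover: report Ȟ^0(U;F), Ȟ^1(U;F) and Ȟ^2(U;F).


Ȟ^0 = Z, Ȟ^1 = Z, Ȟ^2 = 0

nonempty intersections:
  A12={x2} A13={x8} A23={x1}
C dims 3,3; δ0: rk 2, SNF 1^2
Ȟ^0: (3−2)−0=1 ⇒ Z
Ȟ^1: (3−0)−2=1 ⇒ Z
Ȟ^2: (0−0)−0=0 ⇒ 0


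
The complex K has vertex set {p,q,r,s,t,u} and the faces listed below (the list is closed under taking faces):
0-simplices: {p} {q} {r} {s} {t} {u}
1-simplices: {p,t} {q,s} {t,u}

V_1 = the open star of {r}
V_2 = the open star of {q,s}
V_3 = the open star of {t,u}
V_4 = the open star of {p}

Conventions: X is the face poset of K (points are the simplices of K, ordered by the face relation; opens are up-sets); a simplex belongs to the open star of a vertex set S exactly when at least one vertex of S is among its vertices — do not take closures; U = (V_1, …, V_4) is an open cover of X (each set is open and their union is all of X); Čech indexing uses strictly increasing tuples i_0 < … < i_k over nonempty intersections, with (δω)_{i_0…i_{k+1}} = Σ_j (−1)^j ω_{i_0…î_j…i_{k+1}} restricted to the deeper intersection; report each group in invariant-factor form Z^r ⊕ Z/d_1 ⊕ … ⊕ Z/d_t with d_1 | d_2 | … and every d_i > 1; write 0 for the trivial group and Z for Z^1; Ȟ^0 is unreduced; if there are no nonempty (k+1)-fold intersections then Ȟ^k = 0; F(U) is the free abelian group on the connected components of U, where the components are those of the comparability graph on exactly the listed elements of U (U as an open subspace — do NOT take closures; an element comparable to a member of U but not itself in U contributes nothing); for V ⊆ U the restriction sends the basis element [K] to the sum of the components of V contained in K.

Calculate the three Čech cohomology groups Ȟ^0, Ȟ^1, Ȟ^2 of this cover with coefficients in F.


nonempty intersections:
  V1={{r}} V2={{q},{s},{q,s}} V3={{t},{u},{p,t},{t,u}} V4={{p},{p,t}}
  V34={{p,t}}
components per intersection:
  V1: {{r}}
  V2: {{q},{s},{q,s}}
  V3: {{t},{u},{p,t},{t,u}}
  V4: {{p},{p,t}}
  V34: {{p,t}}
C dims 4,1; δ0: rk 1, SNF 1^1
Ȟ^0: (4−1)−0=3 ⇒ Z^3
Ȟ^1: (1−0)−1=0 ⇒ 0
Ȟ^2: (0−0)−0=0 ⇒ 0

Ȟ^0 = Z^3, Ȟ^1 = 0, Ȟ^2 = 0


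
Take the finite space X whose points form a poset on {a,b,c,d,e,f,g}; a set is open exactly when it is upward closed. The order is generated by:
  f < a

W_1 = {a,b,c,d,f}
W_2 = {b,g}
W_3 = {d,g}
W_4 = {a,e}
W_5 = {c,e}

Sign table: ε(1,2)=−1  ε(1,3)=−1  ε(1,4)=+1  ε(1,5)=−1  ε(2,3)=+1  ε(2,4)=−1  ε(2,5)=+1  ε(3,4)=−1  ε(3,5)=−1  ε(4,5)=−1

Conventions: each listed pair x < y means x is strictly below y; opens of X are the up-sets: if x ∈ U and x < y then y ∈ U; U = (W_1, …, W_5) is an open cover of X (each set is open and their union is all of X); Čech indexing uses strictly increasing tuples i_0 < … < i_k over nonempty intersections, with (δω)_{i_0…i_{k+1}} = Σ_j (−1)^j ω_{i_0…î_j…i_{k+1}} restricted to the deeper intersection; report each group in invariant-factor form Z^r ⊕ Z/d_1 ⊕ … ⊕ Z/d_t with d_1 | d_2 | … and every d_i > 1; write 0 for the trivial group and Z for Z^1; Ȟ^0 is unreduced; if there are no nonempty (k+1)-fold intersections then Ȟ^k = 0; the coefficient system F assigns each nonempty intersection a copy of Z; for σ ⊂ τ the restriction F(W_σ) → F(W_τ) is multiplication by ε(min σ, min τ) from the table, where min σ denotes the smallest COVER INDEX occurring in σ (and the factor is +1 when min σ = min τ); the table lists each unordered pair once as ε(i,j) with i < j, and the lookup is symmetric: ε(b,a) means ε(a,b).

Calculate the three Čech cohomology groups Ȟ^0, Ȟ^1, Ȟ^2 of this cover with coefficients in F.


Ȟ^0 ≅ Z, Ȟ^1 ≅ Z^2 and Ȟ^2 ≅ 0

cover nerve:
  W12={b} W13={d} W14={a} W15={c} W23={g} W45={e}
C dims 5,6; δ0: rk 4, SNF 1^4
Ȟ^0: (5−4)−0=1 ⇒ Z
Ȟ^1: (6−0)−4=2 ⇒ Z^2
Ȟ^2: (0−0)−0=0 ⇒ 0
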